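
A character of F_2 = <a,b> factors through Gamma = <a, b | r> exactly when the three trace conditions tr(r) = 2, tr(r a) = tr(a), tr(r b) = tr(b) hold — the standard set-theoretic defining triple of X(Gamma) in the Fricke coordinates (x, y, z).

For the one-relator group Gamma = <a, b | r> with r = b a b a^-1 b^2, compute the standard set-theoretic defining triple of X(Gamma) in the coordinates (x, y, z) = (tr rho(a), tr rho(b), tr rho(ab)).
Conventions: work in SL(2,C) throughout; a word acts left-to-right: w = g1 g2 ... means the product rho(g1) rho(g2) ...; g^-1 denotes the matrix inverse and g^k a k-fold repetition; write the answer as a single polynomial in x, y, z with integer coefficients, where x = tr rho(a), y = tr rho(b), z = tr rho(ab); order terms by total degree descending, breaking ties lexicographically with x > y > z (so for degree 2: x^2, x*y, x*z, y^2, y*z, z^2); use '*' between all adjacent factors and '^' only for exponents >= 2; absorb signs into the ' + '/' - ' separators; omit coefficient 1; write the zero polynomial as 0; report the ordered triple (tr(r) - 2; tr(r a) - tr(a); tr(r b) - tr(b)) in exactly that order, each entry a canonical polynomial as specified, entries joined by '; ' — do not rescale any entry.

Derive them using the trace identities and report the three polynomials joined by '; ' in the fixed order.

x*y^3*z - x^2*y^2 - y^2*z^2 - x*y*z + x^2 + y^2 + z^2 - 4; x*y^2*z^2 - x^2*y*z - y*z^3 - x*y^2 + 2*y*z; x*y^4*z - x^2*y^3 - y^3*z^2 - 2*x*y^2*z + 2*x^2*y + y^3 + 2*y*z^2 - 4*y

and tr(b a b) = tr(b)*tr(a b) - tr(a)  (reduce the b square) = y*z - x
tr(b^2 a b) = tr(b)*tr(b a b) - tr(b a)  (reduce the b square) = y^2*z - x*y - z
next, tr(b^3 a b) = tr(b)*tr(b^2 a b) - tr(b^2 a)  (reduce the b square) = y^3*z - x*y^2 - 2*y*z + x
tr(a b a b) = tr(a b)*tr(a b) - tr(1)  (split on a) = z^2 - 2
tr(a b a) = tr(a)*tr(b a) - tr(b)  (reduce the a square) = x*z - y
tr(b a b a b) = tr(b)*tr(a b a b) - tr(a b a)  (reduce the b square) = y*z^2 - x*z - y
tr(b^3 a b a) = tr(b)*tr(b a b a b) - tr(b a b a)  (reduce the b square) = y^2*z^2 - x*y*z - y^2 - z^2 + 2
tr(b a b a^-1 b^2) = tr(b^3 a b)*tr(a) - tr(b^3 a b a)  (eliminate a^-1) = x*y^3*z - x^2*y^2 - y^2*z^2 - x*y*z + x^2 + y^2 + z^2 - 2
next, tr(a b a b a b) = tr(b a)*tr(b a b a) - tr(b^-1 a^-1)  (split on b) = z^3 - 3*z
and tr(a b a b a) = tr(a)*tr(b a b a) - tr(b a b)  (reduce the a square) = x*z^2 - y*z - x
tr(b^2 a b a b a) = tr(b)*tr(a b a b a b) - tr(a b a b a)  (reduce the b square) = y*z^3 - x*z^2 - 2*y*z + x
and tr(b a b a^-1 b^2 a) = tr(b^2 a b a b)*tr(a) - tr(b^2 a b a b a)  (eliminate a^-1) = x*y^2*z^2 - x^2*y*z - y*z^3 - x*y^2 + 2*y*z + x
tr(b^4 a b) = tr(b)*tr(b^2 a b^2) - tr(b^2 a b)   [square of b] = y^4*z - x*y^3 - 3*y^2*z + 2*x*y + z
tr(b^4 a b a) = tr(b)*tr(b^2 a b a b) - tr(b^2 a b a)   [square of b] = y^3*z^2 - x*y^2*z - y^3 - 2*y*z^2 + x*z + 3*y
tr(b a b a^-1 b^3) = tr(b^4 a b)*tr(a) - tr(b^4 a b a)   [inverse elimination on a] = x*y^4*z - x^2*y^3 - y^3*z^2 - 2*x*y^2*z + 2*x^2*y + y^3 + 2*y*z^2 - 3*y
assemble the triple (tr(r) - 2; tr(r a) - x; tr(r b) - y)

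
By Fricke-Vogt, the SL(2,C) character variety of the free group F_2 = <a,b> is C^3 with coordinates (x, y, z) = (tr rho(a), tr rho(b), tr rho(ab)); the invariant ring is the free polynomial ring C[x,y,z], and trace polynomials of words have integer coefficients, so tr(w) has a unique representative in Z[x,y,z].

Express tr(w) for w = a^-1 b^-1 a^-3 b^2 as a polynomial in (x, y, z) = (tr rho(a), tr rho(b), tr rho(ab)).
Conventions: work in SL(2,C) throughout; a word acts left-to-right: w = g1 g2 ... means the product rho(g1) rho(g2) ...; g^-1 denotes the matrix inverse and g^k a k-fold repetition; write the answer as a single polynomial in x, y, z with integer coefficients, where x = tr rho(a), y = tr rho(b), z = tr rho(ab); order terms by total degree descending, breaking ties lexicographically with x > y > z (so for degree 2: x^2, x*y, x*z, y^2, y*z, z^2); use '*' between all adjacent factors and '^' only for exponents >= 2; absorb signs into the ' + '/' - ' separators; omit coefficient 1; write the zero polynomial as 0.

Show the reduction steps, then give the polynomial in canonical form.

tr(a^-1 b) = tr(b)*tr(a) - tr(b a) = x*y - z
tr(b^2 a) = tr(b)*tr(a b) - tr(a) = y*z - x
tr(b^2) = tr(b)*tr(b) - tr(1) = y^2 - 2
tr(a b^2 a) = tr(a)*tr(b^2 a) - tr(b^2) = x*y*z - x^2 - y^2 + 2
tr(a b a b) = tr(a b)*tr(a b) - tr(1)   [split at repeated a] = z^2 - 2
tr(a b a) = tr(a)*tr(b a) - tr(b) = x*z - y
so tr(a b^2 a b) = tr(b)*tr(a b a b) - tr(a b a) = y*z^2 - x*z - y
reduce: tr(b^2 a b^-1 a) = tr(a b^2 a)*tr(b) - tr(a b^2 a b) = x*y^2*z - x^2*y - y^3 - y*z^2 + x*z + 3*y
reduce: tr(b^-1 a^-1 b^2 a) = tr(b^2 a b^-1)*tr(a) - tr(b^2 a b^-1 a) = -x*y^2*z + x^2*y + y^3 + y*z^2 - 3*y
tr(a^-1 b^2 a^-1 b^-1) = tr(b^-1 a^-1 b^2)*tr(a) - tr(b^-1 a^-1 b^2 a) = x*y^2*z - y^3 - y*z^2 - x*z + 3*y
reduce: tr(b^2 a^-1 b^-1 a^-2) = tr(a^-1 b^2 a^-1 b^-1)*tr(a) - tr(a^-1 b^2 a^-1 b^-1 a) = x^2*y^2*z - x*y^3 - x*y*z^2 - x^2*z + 2*x*y + z
tr(a^-1 b^-1 a^-3 b^2) = tr(b^2 a^-1 b^-1 a^-2)*tr(a) - tr(b^2 a^-1 b^-1 a^-1) = x^3*y^2*z - x^2*y^3 - x^2*y*z^2 - x^3*z - x*y^2*z + 2*x^2*y + y^3 + y*z^2 + 2*x*z - 3*y

x^3*y^2*z - x^2*y^3 - x^2*y*z^2 - x^3*z - x*y^2*z + 2*x^2*y + y^3 + y*z^2 + 2*x*z - 3*y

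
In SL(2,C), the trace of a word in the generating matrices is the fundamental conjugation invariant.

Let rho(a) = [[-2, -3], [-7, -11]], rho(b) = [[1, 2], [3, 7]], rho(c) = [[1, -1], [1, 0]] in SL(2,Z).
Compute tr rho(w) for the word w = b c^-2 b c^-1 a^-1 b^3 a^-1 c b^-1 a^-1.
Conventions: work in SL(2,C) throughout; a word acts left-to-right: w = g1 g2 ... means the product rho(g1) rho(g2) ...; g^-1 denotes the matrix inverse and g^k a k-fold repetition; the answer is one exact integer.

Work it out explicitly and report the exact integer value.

-17769

rho(b) = [[1, 2], [3, 7]]
... * rho(c^-1) = [[0, 1], [-1, 1]]  ->  [[-2, 3], [-7, 10]]
... * rho(c^-1) = [[0, 1], [-1, 1]]  ->  [[-3, 1], [-10, 3]]
... * rho(b) = [[1, 2], [3, 7]]  ->  [[0, 1], [-1, 1]]
... * rho(c^-1) = [[0, 1], [-1, 1]]  ->  [[-1, 1], [-1, 0]]
... * rho(a^-1) = [[-11, 3], [7, -2]]  ->  [[18, -5], [11, -3]]
... * rho(b) = [[1, 2], [3, 7]]  ->  [[3, 1], [2, 1]]
... * rho(b) = [[1, 2], [3, 7]]  ->  [[6, 13], [5, 11]]
... * rho(b) = [[1, 2], [3, 7]]  ->  [[45, 103], [38, 87]]
... * rho(a^-1) = [[-11, 3], [7, -2]]  ->  [[226, -71], [191, -60]]
... * rho(c) = [[1, -1], [1, 0]]  ->  [[155, -226], [131, -191]]
... * rho(b^-1) = [[7, -2], [-3, 1]]  ->  [[1763, -536], [1490, -453]]
... * rho(a^-1) = [[-11, 3], [7, -2]]  ->  [[-23145, 6361], [-19561, 5376]]
tr = -23145 + 5376 = -17769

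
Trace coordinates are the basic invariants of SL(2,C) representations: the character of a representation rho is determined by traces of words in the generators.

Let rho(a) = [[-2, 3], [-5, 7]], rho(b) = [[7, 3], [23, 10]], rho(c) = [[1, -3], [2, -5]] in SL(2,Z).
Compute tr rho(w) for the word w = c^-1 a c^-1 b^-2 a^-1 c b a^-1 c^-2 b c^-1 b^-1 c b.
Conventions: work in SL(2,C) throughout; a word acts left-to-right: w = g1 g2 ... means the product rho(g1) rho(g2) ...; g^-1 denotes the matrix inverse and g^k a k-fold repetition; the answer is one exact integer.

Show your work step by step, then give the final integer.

rho(c^-1) = [[-5, 3], [-2, 1]]
... * rho(a) = [[-2, 3], [-5, 7]]  ->  [[-5, 6], [-1, 1]]
... * rho(c^-1) = [[-5, 3], [-2, 1]]  ->  [[13, -9], [3, -2]]
... * rho(b^-1) = [[10, -3], [-23, 7]]  ->  [[337, -102], [76, -23]]
... * rho(b^-1) = [[10, -3], [-23, 7]]  ->  [[5716, -1725], [1289, -389]]
... * rho(a^-1) = [[7, -3], [5, -2]]  ->  [[31387, -13698], [7078, -3089]]
... * rho(c) = [[1, -3], [2, -5]]  ->  [[3991, -25671], [900, -5789]]
... * rho(b) = [[7, 3], [23, 10]]  ->  [[-562496, -244737], [-126847, -55190]]
... * rho(a^-1) = [[7, -3], [5, -2]]  ->  [[-5161157, 2176962], [-1163879, 490921]]
... * rho(c^-1) = [[-5, 3], [-2, 1]]  ->  [[21451861, -13306509], [4837553, -3000716]]
... * rho(c^-1) = [[-5, 3], [-2, 1]]  ->  [[-80646287, 51049074], [-18186333, 11511943]]
... * rho(b) = [[7, 3], [23, 10]]  ->  [[609604693, 268551879], [137470358, 60560431]]
... * rho(c^-1) = [[-5, 3], [-2, 1]]  ->  [[-3585127223, 2097365958], [-808472652, 472971505]]
... * rho(b^-1) = [[10, -3], [-23, 7]]  ->  [[-84090689264, 25436943375], [-18963071135, 5736218491]]
... * rho(c) = [[1, -3], [2, -5]]  ->  [[-33216802514, 125087350917], [-7490634153, 28208120950]]
... * rho(b) = [[7, 3], [23, 10]]  ->  [[2644491453493, 1151223101628], [596352342779, 259609307041]]
tr = 2644491453493 + 259609307041 = 2904100760534

2904100760534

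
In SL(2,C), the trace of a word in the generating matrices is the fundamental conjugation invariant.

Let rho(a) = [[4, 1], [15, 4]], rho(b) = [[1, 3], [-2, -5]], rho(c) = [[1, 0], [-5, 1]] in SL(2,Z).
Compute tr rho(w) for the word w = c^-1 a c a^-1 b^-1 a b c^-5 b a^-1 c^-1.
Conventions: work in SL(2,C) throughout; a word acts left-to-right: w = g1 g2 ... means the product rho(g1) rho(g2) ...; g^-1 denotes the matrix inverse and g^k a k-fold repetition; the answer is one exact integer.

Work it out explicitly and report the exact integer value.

rho(c^-1) = [[1, 0], [5, 1]]
... * rho(a) = [[4, 1], [15, 4]]  ->  [[4, 1], [35, 9]]
... * rho(c) = [[1, 0], [-5, 1]]  ->  [[-1, 1], [-10, 9]]
... * rho(a^-1) = [[4, -1], [-15, 4]]  ->  [[-19, 5], [-175, 46]]
... * rho(b^-1) = [[-5, -3], [2, 1]]  ->  [[105, 62], [967, 571]]
... * rho(a) = [[4, 1], [15, 4]]  ->  [[1350, 353], [12433, 3251]]
... * rho(b) = [[1, 3], [-2, -5]]  ->  [[644, 2285], [5931, 21044]]
... * rho(c^-1) = [[1, 0], [5, 1]]  ->  [[12069, 2285], [111151, 21044]]
... * rho(c^-1) = [[1, 0], [5, 1]]  ->  [[23494, 2285], [216371, 21044]]
... * rho(c^-1) = [[1, 0], [5, 1]]  ->  [[34919, 2285], [321591, 21044]]
... * rho(c^-1) = [[1, 0], [5, 1]]  ->  [[46344, 2285], [426811, 21044]]
... * rho(c^-1) = [[1, 0], [5, 1]]  ->  [[57769, 2285], [532031, 21044]]
... * rho(b) = [[1, 3], [-2, -5]]  ->  [[53199, 161882], [489943, 1490873]]
... * rho(a^-1) = [[4, -1], [-15, 4]]  ->  [[-2215434, 594329], [-20403323, 5473549]]
... * rho(c^-1) = [[1, 0], [5, 1]]  ->  [[756211, 594329], [6964422, 5473549]]
tr = 756211 + 5473549 = 6229760

6229760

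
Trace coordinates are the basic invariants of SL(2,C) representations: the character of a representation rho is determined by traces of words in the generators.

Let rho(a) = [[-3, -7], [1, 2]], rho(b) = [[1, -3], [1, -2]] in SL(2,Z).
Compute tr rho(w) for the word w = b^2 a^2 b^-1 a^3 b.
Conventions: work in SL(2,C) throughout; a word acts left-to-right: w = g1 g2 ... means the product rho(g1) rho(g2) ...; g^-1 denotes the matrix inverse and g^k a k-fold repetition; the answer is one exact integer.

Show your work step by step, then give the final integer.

-17

rho(b) = [[1, -3], [1, -2]]
... * rho(b) = [[1, -3], [1, -2]]  ->  [[-2, 3], [-1, 1]]
... * rho(a) = [[-3, -7], [1, 2]]  ->  [[9, 20], [4, 9]]
... * rho(a) = [[-3, -7], [1, 2]]  ->  [[-7, -23], [-3, -10]]
... * rho(b^-1) = [[-2, 3], [-1, 1]]  ->  [[37, -44], [16, -19]]
... * rho(a) = [[-3, -7], [1, 2]]  ->  [[-155, -347], [-67, -150]]
... * rho(a) = [[-3, -7], [1, 2]]  ->  [[118, 391], [51, 169]]
... * rho(a) = [[-3, -7], [1, 2]]  ->  [[37, -44], [16, -19]]
... * rho(b) = [[1, -3], [1, -2]]  ->  [[-7, -23], [-3, -10]]
tr = -7 + -10 = -17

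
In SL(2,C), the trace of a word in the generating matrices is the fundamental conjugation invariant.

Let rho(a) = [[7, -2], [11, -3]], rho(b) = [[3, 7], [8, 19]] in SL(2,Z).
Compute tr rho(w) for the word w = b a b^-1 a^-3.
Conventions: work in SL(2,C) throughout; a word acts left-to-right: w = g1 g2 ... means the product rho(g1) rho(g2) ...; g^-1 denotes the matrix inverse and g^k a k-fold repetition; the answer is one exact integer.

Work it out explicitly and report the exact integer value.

rho(b) = [[3, 7], [8, 19]]
... * rho(a) = [[7, -2], [11, -3]]  ->  [[98, -27], [265, -73]]
... * rho(b^-1) = [[19, -7], [-8, 3]]  ->  [[2078, -767], [5619, -2074]]
... * rho(a^-1) = [[-3, 2], [-11, 7]]  ->  [[2203, -1213], [5957, -3280]]
... * rho(a^-1) = [[-3, 2], [-11, 7]]  ->  [[6734, -4085], [18209, -11046]]
... * rho(a^-1) = [[-3, 2], [-11, 7]]  ->  [[24733, -15127], [66879, -40904]]
tr = 24733 + -40904 = -16171

-16171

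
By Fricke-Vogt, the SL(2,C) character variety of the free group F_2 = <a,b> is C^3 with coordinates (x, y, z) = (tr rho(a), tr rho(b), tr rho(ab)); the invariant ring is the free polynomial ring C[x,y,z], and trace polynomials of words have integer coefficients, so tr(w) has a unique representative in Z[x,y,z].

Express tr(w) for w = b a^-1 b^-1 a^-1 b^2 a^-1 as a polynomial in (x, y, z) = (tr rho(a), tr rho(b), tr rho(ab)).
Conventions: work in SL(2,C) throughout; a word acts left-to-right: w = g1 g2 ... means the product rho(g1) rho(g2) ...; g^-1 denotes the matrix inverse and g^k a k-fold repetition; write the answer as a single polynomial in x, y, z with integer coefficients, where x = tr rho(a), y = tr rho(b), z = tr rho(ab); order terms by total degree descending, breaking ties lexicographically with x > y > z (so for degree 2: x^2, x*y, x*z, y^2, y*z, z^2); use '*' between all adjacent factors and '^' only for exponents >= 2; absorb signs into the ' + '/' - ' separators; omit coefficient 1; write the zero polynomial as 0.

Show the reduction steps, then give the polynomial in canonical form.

apply: trace(b^2) = trace(b) trace(b) - trace(1)  (reduce the b square) = y^2 - 2
apply: trace(b^2 a) = trace(b) trace(a b) - trace(a)  (reduce the b square) = y*z - x
trace(b a^-1 b) = trace(b^2) trace(a) - trace(b^2 a)  (eliminate a^-1) = x*y^2 - y*z - x
trace(b a b a) = trace(b a) trace(b a) - trace(1)  (split on b) = z^2 - 2
trace(b a^-1 b a) = trace(b a b) trace(a) - trace(b a b a)  (eliminate a^-1) = x*y*z - x^2 - z^2 + 2
trace(b a^-1 b a^-1) = trace(b a^-1 b) trace(a) - trace(b a^-1 b a)  (eliminate a^-1) = x^2*y^2 - 2*x*y*z + z^2 - 2
use: trace(b^3) = trace(b) trace(b^2) - trace(b)  (reduce the b square) = y^3 - 3*y
trace(b^3 a) = trace(b) trace(a b^2) - trace(a b)  (reduce the b square) = y^2*z - x*y - z
apply: trace(b^2 a^-1 b) = trace(b^3) trace(a) - trace(b^3 a)  (eliminate a^-1) = x*y^3 - y^2*z - 2*x*y + z
trace(b^2 a b^2) = trace(b) trace(b^2 a b) - trace(b^2 a)  (reduce the b square) = y^3*z - x*y^2 - 2*y*z + x
trace(a b a) = trace(a) trace(b a) - trace(b)  (reduce the a square) = x*z - y
trace(a b^2 a b) = trace(b) trace(a b a b) - trace(a b a)  (reduce the b square) = y*z^2 - x*z - y
trace(a b^2 a) = trace(a) trace(b^2 a) - trace(b^2)  (reduce the a square) = x*y*z - x^2 - y^2 + 2
trace(b^2 a b^2 a) = trace(b) trace(a b^2 a b) - trace(a b^2 a)  (reduce the b square) = y^2*z^2 - 2*x*y*z + x^2 - 2
apply: trace(b a b^2 a^-1 b) = trace(b^2 a b^2) trace(a) - trace(b^2 a b^2 a)  (eliminate a^-1) = x*y^3*z - x^2*y^2 - y^2*z^2 + 2
trace(b a b a b^2) = trace(b) trace(b a b a b) - trace(b a b a)  (reduce the b square) = y^2*z^2 - x*y*z - y^2 - z^2 + 2
apply: trace(a b a b a b) = trace(b a) trace(b a b a) - trace(b^-1 a^-1)  (split on b) = z^3 - 3*z
use: trace(a b a b a) = trace(a) trace(b a b a) - trace(b a b)  (reduce the a square) = x*z^2 - y*z - x
use: trace(b a b a b^2 a) = trace(b) trace(a b a b a b) - trace(a b a b a)  (reduce the b square) = y*z^3 - x*z^2 - 2*y*z + x
use: trace(b a b^2 a^-1 b a) = trace(b a b a b^2) trace(a) - trace(b a b a b^2 a)  (eliminate a^-1) = x*y^2*z^2 - x^2*y*z - y*z^3 - x*y^2 + 2*y*z + x
trace(a b^2 a^-1 b a^-1 b) = trace(b a b^2 a^-1 b) trace(a) - trace(b a b^2 a^-1 b a)  (eliminate a^-1) = x^2*y^3*z - x^3*y^2 - 2*x*y^2*z^2 + x^2*y*z + y*z^3 + x*y^2 - 2*y*z + x
trace(b^2 a^-1 b a^-1 b^-1 a) = trace(a b^2 a^-1 b a^-1) trace(b) - trace(a b^2 a^-1 b a^-1 b)  (eliminate b^-1) = -x^2*y^3*z + x^3*y^2 + x*y^4 + 2*x*y^2*z^2 - x^2*y*z - y^3*z - y*z^3 - 3*x*y^2 + 3*y*z - x
use: trace(b a^-1 b^-1 a^-1 b^2 a^-1) = trace(b^2 a^-1 b a^-1 b^-1) trace(a) - trace(b^2 a^-1 b a^-1 b^-1 a)  (eliminate a^-1) = x^2*y^3*z - x*y^4 - 2*x*y^2*z^2 - x^2*y*z + y^3*z + y*z^3 + 3*x*y^2 + x*z^2 - 3*y*z - x

x^2*y^3*z - x*y^4 - 2*x*y^2*z^2 - x^2*y*z + y^3*z + y*z^3 + 3*x*y^2 + x*z^2 - 3*y*z - x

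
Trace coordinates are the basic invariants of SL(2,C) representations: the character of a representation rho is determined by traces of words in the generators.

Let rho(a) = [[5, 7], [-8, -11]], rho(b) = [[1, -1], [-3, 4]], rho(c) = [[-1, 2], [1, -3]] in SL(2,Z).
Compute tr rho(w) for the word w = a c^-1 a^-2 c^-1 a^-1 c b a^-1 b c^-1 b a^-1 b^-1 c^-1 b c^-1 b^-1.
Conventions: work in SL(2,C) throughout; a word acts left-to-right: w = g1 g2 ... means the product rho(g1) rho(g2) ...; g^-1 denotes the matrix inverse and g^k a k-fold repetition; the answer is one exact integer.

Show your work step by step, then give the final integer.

rho(a) = [[5, 7], [-8, -11]]
... * rho(c^-1) = [[-3, -2], [-1, -1]]  ->  [[-22, -17], [35, 27]]
... * rho(a^-1) = [[-11, -7], [8, 5]]  ->  [[106, 69], [-169, -110]]
... * rho(a^-1) = [[-11, -7], [8, 5]]  ->  [[-614, -397], [979, 633]]
... * rho(c^-1) = [[-3, -2], [-1, -1]]  ->  [[2239, 1625], [-3570, -2591]]
... * rho(a^-1) = [[-11, -7], [8, 5]]  ->  [[-11629, -7548], [18542, 12035]]
... * rho(c) = [[-1, 2], [1, -3]]  ->  [[4081, -614], [-6507, 979]]
... * rho(b) = [[1, -1], [-3, 4]]  ->  [[5923, -6537], [-9444, 10423]]
... * rho(a^-1) = [[-11, -7], [8, 5]]  ->  [[-117449, -74146], [187268, 118223]]
... * rho(b) = [[1, -1], [-3, 4]]  ->  [[104989, -179135], [-167401, 285624]]
... * rho(c^-1) = [[-3, -2], [-1, -1]]  ->  [[-135832, -30843], [216579, 49178]]
... * rho(b) = [[1, -1], [-3, 4]]  ->  [[-43303, 12460], [69045, -19867]]
... * rho(a^-1) = [[-11, -7], [8, 5]]  ->  [[576013, 365421], [-918431, -582650]]
... * rho(b^-1) = [[4, 1], [3, 1]]  ->  [[3400315, 941434], [-5421674, -1501081]]
... * rho(c^-1) = [[-3, -2], [-1, -1]]  ->  [[-11142379, -7742064], [17766103, 12344429]]
... * rho(b) = [[1, -1], [-3, 4]]  ->  [[12083813, -19825877], [-19267184, 31611613]]
... * rho(c^-1) = [[-3, -2], [-1, -1]]  ->  [[-16425562, -4341749], [26189939, 6922755]]
... * rho(b^-1) = [[4, 1], [3, 1]]  ->  [[-78727495, -20767311], [125528021, 33112694]]
tr = -78727495 + 33112694 = -45614801

-45614801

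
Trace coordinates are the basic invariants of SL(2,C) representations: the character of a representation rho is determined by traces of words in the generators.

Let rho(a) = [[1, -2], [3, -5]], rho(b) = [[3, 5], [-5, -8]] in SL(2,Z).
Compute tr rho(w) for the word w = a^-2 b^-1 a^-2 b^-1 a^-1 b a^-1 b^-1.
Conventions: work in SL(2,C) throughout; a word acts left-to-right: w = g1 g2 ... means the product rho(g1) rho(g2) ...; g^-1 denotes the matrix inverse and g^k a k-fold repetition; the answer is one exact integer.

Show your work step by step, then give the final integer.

-234324991

rho(a^-1) = [[-5, 2], [-3, 1]]
... * rho(a^-1) = [[-5, 2], [-3, 1]]  ->  [[19, -8], [12, -5]]
... * rho(b^-1) = [[-8, -5], [5, 3]]  ->  [[-192, -119], [-121, -75]]
... * rho(a^-1) = [[-5, 2], [-3, 1]]  ->  [[1317, -503], [830, -317]]
... * rho(a^-1) = [[-5, 2], [-3, 1]]  ->  [[-5076, 2131], [-3199, 1343]]
... * rho(b^-1) = [[-8, -5], [5, 3]]  ->  [[51263, 31773], [32307, 20024]]
... * rho(a^-1) = [[-5, 2], [-3, 1]]  ->  [[-351634, 134299], [-221607, 84638]]
... * rho(b) = [[3, 5], [-5, -8]]  ->  [[-1726397, -2832562], [-1088011, -1785139]]
... * rho(a^-1) = [[-5, 2], [-3, 1]]  ->  [[17129671, -6285356], [10795472, -3961161]]
... * rho(b^-1) = [[-8, -5], [5, 3]]  ->  [[-168464148, -104504423], [-106169581, -65860843]]
tr = -168464148 + -65860843 = -234324991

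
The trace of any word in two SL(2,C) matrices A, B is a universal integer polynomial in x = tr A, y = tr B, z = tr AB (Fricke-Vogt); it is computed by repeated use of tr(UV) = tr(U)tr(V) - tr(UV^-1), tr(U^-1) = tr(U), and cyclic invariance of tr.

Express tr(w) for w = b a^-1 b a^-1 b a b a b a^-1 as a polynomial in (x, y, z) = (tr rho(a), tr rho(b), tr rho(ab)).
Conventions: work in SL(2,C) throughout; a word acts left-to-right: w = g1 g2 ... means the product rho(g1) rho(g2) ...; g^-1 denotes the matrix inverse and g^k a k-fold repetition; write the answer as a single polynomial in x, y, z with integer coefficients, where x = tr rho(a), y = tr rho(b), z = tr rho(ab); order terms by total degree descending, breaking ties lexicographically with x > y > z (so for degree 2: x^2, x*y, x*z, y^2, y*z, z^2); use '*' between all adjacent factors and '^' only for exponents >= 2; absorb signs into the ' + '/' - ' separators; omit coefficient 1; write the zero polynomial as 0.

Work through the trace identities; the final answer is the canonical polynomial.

x^3*y^3*z^2 - x^4*y^2*z - 3*x^2*y^2*z^3 - x^3*y^3 + 2*x^3*y*z^2 + 3*x*y*z^4 + 5*x^2*y^2*z - x^2*z^3 - z^5 - 9*x*y*z^2 + x^2*z + 5*z^3 + 3*x*y - 5*z

trace(a b a b) = trace(a b)*trace(a b) - trace(1) = z^2 - 2
trace(a b a) = trace(a)*trace(b a) - trace(b) = x*z - y
trace(a b a b^2) = trace(b)*trace(a b a b) - trace(a b a) = y*z^2 - x*z - y
trace(a b a b^3) = trace(b)*trace(a b a b^2) - trace(a b a b) = y^2*z^2 - x*y*z - y^2 - z^2 + 2
trace(b a b a b^3) = trace(b)*trace(a b a b^3) - trace(a b a b^2) = y^3*z^2 - x*y^2*z - y^3 - 2*y*z^2 + x*z + 3*y
trace(a b a b a b) = trace(a b)*trace(a b a b) - trace(a^-1 b^-1) = z^3 - 3*z
trace(b a b) = trace(b)*trace(a b) - trace(a) = y*z - x
trace(a b a b a) = trace(a)*trace(b a b a) - trace(b a b) = x*z^2 - y*z - x
trace(a b a b a b^2) = trace(b)*trace(a b a b a b) - trace(a b a b a) = y*z^3 - x*z^2 - 2*y*z + x
trace(b a b a b^3 a) = trace(b)*trace(a b a b a b^2) - trace(a b a b a b) = y^2*z^3 - x*y*z^2 - 2*y^2*z - z^3 + x*y + 3*z
trace(b a^-1 b a b a b^2) = trace(b a b a b^3)*trace(a) - trace(b a b a b^3 a) = x*y^3*z^2 - x^2*y^2*z - y^2*z^3 - x*y^3 - x*y*z^2 + x^2*z + 2*y^2*z + z^3 + 2*x*y - 3*z
trace(b a b^2) = trace(b)*trace(b a b) - trace(b a) = y^2*z - x*y - z
trace(a b a b^2 a) = trace(a)*trace(b a b^2 a) - trace(b a b^2) = x*y*z^2 - x^2*z - y^2*z + z
trace(b a b a b^2 a b) = trace(b)*trace(a b a b^2 a b) - trace(a b a b^2 a) = y^2*z^3 - 2*x*y*z^2 + x^2*z - y^2*z + x*y - z
trace(a b a b a b a b) = trace(a b)*trace(a b a b a b) - trace(a^-1 b^-1 a^-1 b^-1) = z^4 - 4*z^2 + 2
trace(a b a b a b a) = trace(a)*trace(b a b a b a) - trace(b a b a b) = x*z^3 - y*z^2 - 2*x*z + y
trace(b a b a b^2 a b a) = trace(b)*trace(a b a b a b a b) - trace(a b a b a b a) = y*z^4 - x*z^3 - 3*y*z^2 + 2*x*z + y
trace(b a^-1 b a b a b^2 a) = trace(b a b a b^2 a b)*trace(a) - trace(b a b a b^2 a b a) = x*y^2*z^3 - 2*x^2*y*z^2 - y*z^4 + x^3*z - x*y^2*z + x*z^3 + x^2*y + 3*y*z^2 - 3*x*z - y
trace(b a^-1 b a^-1 b a b a b) = trace(b a^-1 b a b a b^2)*trace(a) - trace(b a^-1 b a b a b^2 a) = x^2*y^3*z^2 - x^3*y^2*z - 2*x*y^2*z^3 - x^2*y^3 + x^2*y*z^2 + y*z^4 + 3*x*y^2*z + x^2*y - 3*y*z^2 + y
trace(b a^-1 b a b a b a b) = trace(b a b a b a b^2)*trace(a) - trace(b a b a b a b^2 a) = x*y^2*z^3 - x^2*y*z^2 - y*z^4 - 2*x*y^2*z + x^2*y + 3*y*z^2 + x*z - y
trace(b a b a b a b a b a) = trace(a b a b)*trace(a b a b a b) - trace(a^-1 b^-1) = z^5 - 5*z^3 + 5*z
trace(b a^-1 b a b a b a b a) = trace(b a b a b a b a b)*trace(a) - trace(b a b a b a b a b a) = x*y*z^4 - x^2*z^3 - z^5 - 3*x*y*z^2 + 2*x^2*z + 5*z^3 + x*y - 5*z
trace(b a^-1 b a^-1 b a b a b a) = trace(b a^-1 b a b a b a b)*trace(a) - trace(b a^-1 b a b a b a b a) = x^2*y^2*z^3 - x^3*y*z^2 - 2*x*y*z^4 - 2*x^2*y^2*z + x^2*z^3 + z^5 + x^3*y + 6*x*y*z^2 - x^2*z - 5*z^3 - 2*x*y + 5*z
trace(b a^-1 b a^-1 b a b a b a^-1) = trace(b a^-1 b a^-1 b a b a b)*trace(a) - trace(b a^-1 b a^-1 b a b a b a) = x^3*y^3*z^2 - x^4*y^2*z - 3*x^2*y^2*z^3 - x^3*y^3 + 2*x^3*y*z^2 + 3*x*y*z^4 + 5*x^2*y^2*z - x^2*z^3 - z^5 - 9*x*y*z^2 + x^2*z + 5*z^3 + 3*x*y - 5*z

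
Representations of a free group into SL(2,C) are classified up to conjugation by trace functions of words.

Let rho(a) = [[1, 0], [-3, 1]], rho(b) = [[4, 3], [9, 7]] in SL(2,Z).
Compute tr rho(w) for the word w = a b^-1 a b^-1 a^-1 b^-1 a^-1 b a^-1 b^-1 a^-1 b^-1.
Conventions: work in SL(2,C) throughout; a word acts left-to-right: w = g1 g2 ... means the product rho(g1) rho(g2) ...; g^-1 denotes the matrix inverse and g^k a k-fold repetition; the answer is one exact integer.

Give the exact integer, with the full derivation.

rho(a) = [[1, 0], [-3, 1]]
... * rho(b^-1) = [[7, -3], [-9, 4]]  ->  [[7, -3], [-30, 13]]
... * rho(a) = [[1, 0], [-3, 1]]  ->  [[16, -3], [-69, 13]]
... * rho(b^-1) = [[7, -3], [-9, 4]]  ->  [[139, -60], [-600, 259]]
... * rho(a^-1) = [[1, 0], [3, 1]]  ->  [[-41, -60], [177, 259]]
... * rho(b^-1) = [[7, -3], [-9, 4]]  ->  [[253, -117], [-1092, 505]]
... * rho(a^-1) = [[1, 0], [3, 1]]  ->  [[-98, -117], [423, 505]]
... * rho(b) = [[4, 3], [9, 7]]  ->  [[-1445, -1113], [6237, 4804]]
... * rho(a^-1) = [[1, 0], [3, 1]]  ->  [[-4784, -1113], [20649, 4804]]
... * rho(b^-1) = [[7, -3], [-9, 4]]  ->  [[-23471, 9900], [101307, -42731]]
... * rho(a^-1) = [[1, 0], [3, 1]]  ->  [[6229, 9900], [-26886, -42731]]
... * rho(b^-1) = [[7, -3], [-9, 4]]  ->  [[-45497, 20913], [196377, -90266]]
tr = -45497 + -90266 = -135763

-135763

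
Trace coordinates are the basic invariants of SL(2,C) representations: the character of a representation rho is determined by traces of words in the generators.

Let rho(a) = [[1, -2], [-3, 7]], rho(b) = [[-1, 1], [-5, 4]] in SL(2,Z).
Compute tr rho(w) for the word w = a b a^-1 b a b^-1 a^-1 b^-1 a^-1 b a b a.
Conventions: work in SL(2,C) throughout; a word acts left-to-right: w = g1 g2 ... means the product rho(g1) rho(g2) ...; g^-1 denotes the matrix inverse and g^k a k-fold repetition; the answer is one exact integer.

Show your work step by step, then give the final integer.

-1506356722

rho(a) = [[1, -2], [-3, 7]]
... * rho(b) = [[-1, 1], [-5, 4]]  ->  [[9, -7], [-32, 25]]
... * rho(a^-1) = [[7, 2], [3, 1]]  ->  [[42, 11], [-149, -39]]
... * rho(b) = [[-1, 1], [-5, 4]]  ->  [[-97, 86], [344, -305]]
... * rho(a) = [[1, -2], [-3, 7]]  ->  [[-355, 796], [1259, -2823]]
... * rho(b^-1) = [[4, -1], [5, -1]]  ->  [[2560, -441], [-9079, 1564]]
... * rho(a^-1) = [[7, 2], [3, 1]]  ->  [[16597, 4679], [-58861, -16594]]
... * rho(b^-1) = [[4, -1], [5, -1]]  ->  [[89783, -21276], [-318414, 75455]]
... * rho(a^-1) = [[7, 2], [3, 1]]  ->  [[564653, 158290], [-2002533, -561373]]
... * rho(b) = [[-1, 1], [-5, 4]]  ->  [[-1356103, 1197813], [4809398, -4248025]]
... * rho(a) = [[1, -2], [-3, 7]]  ->  [[-4949542, 11096897], [17553473, -39354971]]
... * rho(b) = [[-1, 1], [-5, 4]]  ->  [[-50534943, 39438046], [179221382, -139866411]]
... * rho(a) = [[1, -2], [-3, 7]]  ->  [[-168849081, 377136208], [598820615, -1337507641]]
tr = -168849081 + -1337507641 = -1506356722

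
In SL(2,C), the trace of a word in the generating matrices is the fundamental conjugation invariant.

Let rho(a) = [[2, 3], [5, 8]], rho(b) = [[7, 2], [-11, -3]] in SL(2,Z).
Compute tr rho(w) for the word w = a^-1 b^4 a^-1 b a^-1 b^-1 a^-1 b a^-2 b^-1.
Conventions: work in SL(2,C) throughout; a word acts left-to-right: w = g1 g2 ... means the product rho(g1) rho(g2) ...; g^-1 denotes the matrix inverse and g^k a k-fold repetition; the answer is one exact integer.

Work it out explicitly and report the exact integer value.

rho(a^-1) = [[8, -3], [-5, 2]]
... * rho(b) = [[7, 2], [-11, -3]]  ->  [[89, 25], [-57, -16]]
... * rho(b) = [[7, 2], [-11, -3]]  ->  [[348, 103], [-223, -66]]
... * rho(b) = [[7, 2], [-11, -3]]  ->  [[1303, 387], [-835, -248]]
... * rho(b) = [[7, 2], [-11, -3]]  ->  [[4864, 1445], [-3117, -926]]
... * rho(a^-1) = [[8, -3], [-5, 2]]  ->  [[31687, -11702], [-20306, 7499]]
... * rho(b) = [[7, 2], [-11, -3]]  ->  [[350531, 98480], [-224631, -63109]]
... * rho(a^-1) = [[8, -3], [-5, 2]]  ->  [[2311848, -854633], [-1481503, 547675]]
... * rho(b^-1) = [[-3, -2], [11, 7]]  ->  [[-16336507, -10606127], [10468934, 6796731]]
... * rho(a^-1) = [[8, -3], [-5, 2]]  ->  [[-77661421, 27797267], [49767817, -17813340]]
... * rho(b) = [[7, 2], [-11, -3]]  ->  [[-849399884, -238714643], [544321459, 152975654]]
... * rho(a^-1) = [[8, -3], [-5, 2]]  ->  [[-5601625857, 2070770366], [3589693402, -1327013069]]
... * rho(a^-1) = [[8, -3], [-5, 2]]  ->  [[-55166858686, 20946418303], [35352612561, -13423106344]]
... * rho(b^-1) = [[-3, -2], [11, 7]]  ->  [[395911177391, 256958645493], [-253712007467, -164666969530]]
tr = 395911177391 + -164666969530 = 231244207861

231244207861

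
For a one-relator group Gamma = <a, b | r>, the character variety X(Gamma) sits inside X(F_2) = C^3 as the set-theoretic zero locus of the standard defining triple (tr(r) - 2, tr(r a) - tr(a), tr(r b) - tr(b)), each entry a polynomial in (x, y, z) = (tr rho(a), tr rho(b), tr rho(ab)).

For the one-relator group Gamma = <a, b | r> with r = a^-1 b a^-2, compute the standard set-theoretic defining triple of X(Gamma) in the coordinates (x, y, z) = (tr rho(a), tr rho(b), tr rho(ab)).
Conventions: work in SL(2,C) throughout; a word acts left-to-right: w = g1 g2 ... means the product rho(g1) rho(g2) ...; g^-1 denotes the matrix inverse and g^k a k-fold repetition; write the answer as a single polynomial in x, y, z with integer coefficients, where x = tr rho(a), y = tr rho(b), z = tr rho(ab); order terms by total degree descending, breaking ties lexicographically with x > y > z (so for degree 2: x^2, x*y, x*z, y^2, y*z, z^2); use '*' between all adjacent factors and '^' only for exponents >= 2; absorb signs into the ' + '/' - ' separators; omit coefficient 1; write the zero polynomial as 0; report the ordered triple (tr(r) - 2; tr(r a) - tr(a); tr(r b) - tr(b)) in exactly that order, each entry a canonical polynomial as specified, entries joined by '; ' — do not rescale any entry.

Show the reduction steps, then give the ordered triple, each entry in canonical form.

x^3*y - x^2*z - 2*x*y + z - 2; x^2*y - x*z - x - y; x^3*y^2 - 2*x^2*y*z - x*y^2 + x*z^2 + y*z - x - y

trace(b a^-1) = trace(b)*trace(a) - trace(b a) = x*y - z
trace(a^-1 b a^-1) = trace(b a^-1)*trace(a) - trace(b) = x^2*y - x*z - y
trace(a^-1 b a^-2) = trace(a^-1 b a^-1)*trace(a) - trace(a^-1 b) = x^3*y - x^2*z - 2*x*y + z
trace(b^2) = trace(b)*trace(b) - trace(1)  (reduce the b square) = y^2 - 2
trace(b^2 a) = trace(b)*trace(a b) - trace(a)  (reduce the b square) = y*z - x
trace(b^2 a^-1) = trace(b^2)*trace(a) - trace(b^2 a)  (eliminate a^-1) = x*y^2 - y*z - x
trace(b a^-2 b) = trace(b^2 a^-1)*trace(a) - trace(b^2)  (eliminate a^-1) = x^2*y^2 - x*y*z - x^2 - y^2 + 2
trace(b a b a) = trace(a b)*trace(a b) - trace(1)  (split on a) = z^2 - 2
trace(b a b a^-1) = trace(b a b)*trace(a) - trace(b a b a)  (eliminate a^-1) = x*y*z - x^2 - z^2 + 2
trace(b a^-2 b a) = trace(b a b a^-1)*trace(a) - trace(b a b)  (eliminate a^-1) = x^2*y*z - x^3 - x*z^2 - y*z + 3*x
trace(a^-1 b a^-2 b) = trace(b a^-2 b)*trace(a) - trace(b a^-2 b a)  (eliminate a^-1) = x^3*y^2 - 2*x^2*y*z - x*y^2 + x*z^2 + y*z - x
assemble the triple (trace(r) - 2; trace(r a) - x; trace(r b) - y)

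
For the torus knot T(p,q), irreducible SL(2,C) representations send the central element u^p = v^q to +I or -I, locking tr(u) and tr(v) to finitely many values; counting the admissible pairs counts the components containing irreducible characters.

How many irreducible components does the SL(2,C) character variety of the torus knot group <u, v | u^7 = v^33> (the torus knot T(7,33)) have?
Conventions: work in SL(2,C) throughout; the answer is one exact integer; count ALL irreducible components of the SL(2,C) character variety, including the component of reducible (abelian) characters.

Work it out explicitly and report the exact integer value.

97

For T(7,33): irreducibility forces the central element u^7 = v^33 to one of +I, -I.
On an irreducible component, tr(u) is locked at 2*cos(pi*alpha/7) for some alpha in 1..6, and tr(v) at 2*cos(pi*beta/33) for some beta in 1..32.
The two central values (-1)^alpha I and (-1)^beta I must be the same matrix, so alpha and beta share a parity.
Enumerate parity-matched pairs: 3*16 odd-odd plus 3*16 even-even gives 96.
Total: 96 irreducible-character components + 1 reducible (abelian) component = 97.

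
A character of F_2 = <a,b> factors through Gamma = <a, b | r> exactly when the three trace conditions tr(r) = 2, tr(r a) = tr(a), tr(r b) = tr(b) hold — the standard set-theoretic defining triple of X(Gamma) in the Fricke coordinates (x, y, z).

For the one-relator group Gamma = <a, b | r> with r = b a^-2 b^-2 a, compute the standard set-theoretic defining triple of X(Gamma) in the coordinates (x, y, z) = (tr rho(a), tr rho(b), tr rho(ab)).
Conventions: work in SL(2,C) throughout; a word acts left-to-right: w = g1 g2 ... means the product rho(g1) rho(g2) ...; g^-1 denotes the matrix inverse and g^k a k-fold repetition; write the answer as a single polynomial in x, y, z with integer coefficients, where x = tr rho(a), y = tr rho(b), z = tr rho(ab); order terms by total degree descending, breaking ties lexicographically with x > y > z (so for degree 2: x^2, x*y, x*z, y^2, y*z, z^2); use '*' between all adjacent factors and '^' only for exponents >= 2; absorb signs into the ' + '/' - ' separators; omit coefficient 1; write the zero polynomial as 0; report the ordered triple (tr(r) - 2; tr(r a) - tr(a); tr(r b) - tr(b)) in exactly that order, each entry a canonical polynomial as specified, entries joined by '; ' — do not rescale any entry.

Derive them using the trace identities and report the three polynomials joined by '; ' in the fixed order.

-x^2*y^2*z + x^3*y + x*y^3 + x*y*z^2 - 4*x*y + z - 2; -x^3*y^2*z + x^4*y + x^2*y^3 + x^2*y*z^2 - 4*x^2*y - x + y; -x^2*y^3*z + x^3*y^2 + x*y^4 + x*y^2*z^2 - 4*x*y^2 + x - y

trace(a b a) = trace(a)*trace(b a) - trace(b) = x*z - y
trace(a b a b) = trace(a b)*trace(a b) - trace(1)   [split at repeated a] = z^2 - 2
trace(b^-1 a b a) = trace(a b a)*trace(b) - trace(a b a b) = x*y*z - y^2 - z^2 + 2
trace(b^-1 a b a^-1) = trace(b^-1 a b)*trace(a) - trace(b^-1 a b a) = -x*y*z + x^2 + y^2 + z^2 - 2
trace(b^-2 a b a^-1) = trace(b^-1 a b a^-1)*trace(b) - trace(b^-1 a b a^-1 b) = -x*y^2*z + x^2*y + y^3 + y*z^2 - 3*y
trace(b^-1 a) = trace(a)*trace(b) - trace(a b) = x*y - z
trace(b a^-2 b^-2 a) = trace(b^-2 a b a^-1)*trace(a) - trace(b^-2 a b) = -x^2*y^2*z + x^3*y + x*y^3 + x*y*z^2 - 4*x*y + z
trace(a^2) = trace(a)*trace(a) - trace(1)  (reduce the a square) = x^2 - 2
trace(a^2 b a) = trace(a)*trace(a b a) - trace(a b)  (reduce the a square) = x^2*z - x*y - z
trace(b a b) = trace(b)*trace(a b) - trace(a)  (reduce the b square) = y*z - x
trace(a^2 b a b) = trace(a)*trace(b a b a) - trace(b a b)  (reduce the a square) = x*z^2 - y*z - x
trace(b^-1 a^2 b a) = trace(a^2 b a)*trace(b) - trace(a^2 b a b)  (eliminate b^-1) = x^2*y*z - x*y^2 - x*z^2 + x
trace(a^-1 b^-1 a^2 b) = trace(b^-1 a^2 b)*trace(a) - trace(b^-1 a^2 b a)  (eliminate a^-1) = -x^2*y*z + x^3 + x*y^2 + x*z^2 - 3*x
trace(b^-1 a^2 b a^-2) = trace(a^-1 b^-1 a^2 b)*trace(a) - trace(a^-1 b^-1 a^2 b a)  (eliminate a^-1) = -x^3*y*z + x^4 + x^2*y^2 + x^2*z^2 - 4*x^2 + 2
trace(b a^-2 b^-2 a^2) = trace(b^-1 a^2 b a^-2)*trace(b) - trace(b^-1 a^2 b a^-2 b)  (eliminate b^-1) = -x^3*y^2*z + x^4*y + x^2*y^3 + x^2*y*z^2 - 4*x^2*y + y
trace(a b^2 a) = trace(b)*trace(a^2 b) - trace(a^2)  (reduce the b square) = x*y*z - x^2 - y^2 + 2
trace(a b^2 a b) = trace(b)*trace(a b a b) - trace(a b a)  (reduce the b square) = y*z^2 - x*z - y
trace(b^-1 a b^2 a) = trace(a b^2 a)*trace(b) - trace(a b^2 a b)  (eliminate b^-1) = x*y^2*z - x^2*y - y^3 - y*z^2 + x*z + 3*y
trace(a^-1 b^-1 a b^2) = trace(b^-1 a b^2)*trace(a) - trace(b^-1 a b^2 a)  (eliminate a^-1) = -x*y^2*z + x^2*y + y^3 + y*z^2 - 3*y
trace(a b^2 a^-2 b^-1) = trace(a^-1 b^-1 a b^2)*trace(a) - trace(a^-1 b^-1 a b^2 a)  (eliminate a^-1) = -x^2*y^2*z + x^3*y + x*y^3 + x*y*z^2 - 3*x*y - z
trace(b^2) = trace(b)*trace(b) - trace(1)  (reduce the b square) = y^2 - 2
trace(b^2 a^-1) = trace(b^2)*trace(a) - trace(b^2 a)  (eliminate a^-1) = x*y^2 - y*z - x
trace(b a^-2 b^-2 a b) = trace(a b^2 a^-2 b^-1)*trace(b) - trace(a b^2 a^-2)  (eliminate b^-1) = -x^2*y^3*z + x^3*y^2 + x*y^4 + x*y^2*z^2 - 4*x*y^2 + x
assemble the triple (trace(r) - 2; trace(r a) - x; trace(r b) - y)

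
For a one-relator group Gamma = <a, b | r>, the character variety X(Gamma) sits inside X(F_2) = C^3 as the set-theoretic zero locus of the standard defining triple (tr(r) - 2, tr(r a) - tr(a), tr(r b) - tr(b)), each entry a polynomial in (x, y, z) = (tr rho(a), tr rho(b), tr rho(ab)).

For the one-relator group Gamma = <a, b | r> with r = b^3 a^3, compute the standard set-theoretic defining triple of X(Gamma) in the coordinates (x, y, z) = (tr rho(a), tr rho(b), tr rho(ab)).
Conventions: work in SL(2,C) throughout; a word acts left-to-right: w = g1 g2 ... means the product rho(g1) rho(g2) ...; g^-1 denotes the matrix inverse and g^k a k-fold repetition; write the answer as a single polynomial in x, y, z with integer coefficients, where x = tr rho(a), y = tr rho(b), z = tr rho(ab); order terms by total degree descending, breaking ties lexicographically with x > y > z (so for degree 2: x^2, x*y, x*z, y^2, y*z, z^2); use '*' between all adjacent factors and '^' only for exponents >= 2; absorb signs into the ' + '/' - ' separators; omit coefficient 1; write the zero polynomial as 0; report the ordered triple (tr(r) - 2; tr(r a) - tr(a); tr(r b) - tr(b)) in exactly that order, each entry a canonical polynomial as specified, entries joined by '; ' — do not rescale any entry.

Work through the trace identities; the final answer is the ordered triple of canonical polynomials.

trace(a^2 b) = trace(a) * trace(b a) - trace(b) = x*z - y
use: trace(a^2) = trace(a) * trace(a) - trace(1) = x^2 - 2
use: trace(a b^2 a) = trace(b) * trace(a^2 b) - trace(a^2) = x*y*z - x^2 - y^2 + 2
use: trace(a b^2) = trace(b) * trace(a b) - trace(a) = y*z - x
trace(b a^3 b) = trace(a) * trace(a b^2 a) - trace(a b^2) = x^2*y*z - x^3 - x*y^2 - y*z + 3*x
trace(b a^3) = trace(a) * trace(a b a) - trace(a b) = x^2*z - x*y - z
use: trace(b^3 a^3) = trace(b) * trace(b a^3 b) - trace(b a^3) = x^2*y^2*z - x^3*y - x*y^3 - x^2*z - y^2*z + 4*x*y + z
apply: trace(a^2 b^3) = trace(b) * trace(b a^2 b) - trace(b a^2) = x*y^2*z - x^2*y - y^3 - x*z + 3*y
apply: trace(b^3 a^4) = trace(a) * trace(a^2 b^3 a) - trace(a^2 b^3) = x^3*y^2*z - x^4*y - x^2*y^3 - x^3*z - 2*x*y^2*z + 5*x^2*y + y^3 + 2*x*z - 3*y
trace(b^3 a^3 b) = trace(b) * trace(b a^3 b^2) - trace(b a^3 b)  (reduce the b square) = x^2*y^3*z - x^3*y^2 - x*y^4 - 2*x^2*y*z - y^3*z + x^3 + 5*x*y^2 + 2*y*z - 3*x
assemble the triple (trace(r) - 2; trace(r a) - x; trace(r b) - y)

x^2*y^2*z - x^3*y - x*y^3 - x^2*z - y^2*z + 4*x*y + z - 2; x^3*y^2*z - x^4*y - x^2*y^3 - x^3*z - 2*x*y^2*z + 5*x^2*y + y^3 + 2*x*z - x - 3*y; x^2*y^3*z - x^3*y^2 - x*y^4 - 2*x^2*y*z - y^3*z + x^3 + 5*x*y^2 + 2*y*z - 3*x - y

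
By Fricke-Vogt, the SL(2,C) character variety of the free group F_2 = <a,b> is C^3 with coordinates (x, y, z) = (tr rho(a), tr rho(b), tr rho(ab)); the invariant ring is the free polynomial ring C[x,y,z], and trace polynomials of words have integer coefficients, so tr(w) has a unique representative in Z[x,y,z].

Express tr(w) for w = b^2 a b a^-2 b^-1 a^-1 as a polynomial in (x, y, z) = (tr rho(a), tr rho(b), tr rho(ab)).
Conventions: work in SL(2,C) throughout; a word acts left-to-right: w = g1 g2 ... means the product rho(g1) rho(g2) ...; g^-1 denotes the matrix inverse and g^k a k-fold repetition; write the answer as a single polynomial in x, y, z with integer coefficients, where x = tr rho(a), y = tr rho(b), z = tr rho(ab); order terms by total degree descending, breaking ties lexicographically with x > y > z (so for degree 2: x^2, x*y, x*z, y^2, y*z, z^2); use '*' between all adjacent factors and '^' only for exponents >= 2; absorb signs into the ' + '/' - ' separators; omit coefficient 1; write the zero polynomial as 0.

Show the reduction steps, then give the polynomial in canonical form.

x^2*y^2*z^2 - x^3*y*z - x*y^3*z - x*y*z^3 + x^2*y^2 + 3*x*y*z - x^2 - y^2 + 2

reduce: trace(b a b) = trace(b)*trace(a b) - trace(a)   [square of b] = y*z - x
trace(b^2 a b) = trace(b)*trace(b a b) - trace(b a)   [square of b] = y^2*z - x*y - z
trace(a b a b) = trace(b a)*trace(b a) - trace(1)   [split at a repeated b] = z^2 - 2
reduce: trace(a b a) = trace(a)*trace(b a) - trace(b)   [square of a] = x*z - y
trace(b^2 a b a) = trace(b)*trace(a b a b) - trace(a b a)   [square of b] = y*z^2 - x*z - y
trace(a^-1 b^2 a b) = trace(b^2 a b)*trace(a) - trace(b^2 a b a)   [inverse elimination on a] = x*y^2*z - x^2*y - y*z^2 + y
trace(a^-2 b^2 a b) = trace(a^-1 b^2 a b)*trace(a) - trace(a^-1 b^2 a b a)   [inverse elimination on a] = x^2*y^2*z - x^3*y - x*y*z^2 - y^2*z + 2*x*y + z
so trace(a^-1 b^2 a b a^-2) = trace(a^-2 b^2 a b)*trace(a) - trace(a^-2 b^2 a b a)   [inverse elimination on a] = x^3*y^2*z - x^4*y - x^2*y*z^2 - 2*x*y^2*z + 3*x^2*y + y*z^2 + x*z - y
trace(b^3 a b) = trace(b)*trace(b a b^2) - trace(b a b)   [square of b] = y^3*z - x*y^2 - 2*y*z + x
so trace(b^3 a b a) = trace(b)*trace(b a b a b) - trace(b a b a)   [square of b] = y^2*z^2 - x*y*z - y^2 - z^2 + 2
reduce: trace(a^-1 b^3 a b) = trace(b^3 a b)*trace(a) - trace(b^3 a b a)   [inverse elimination on a] = x*y^3*z - x^2*y^2 - y^2*z^2 - x*y*z + x^2 + y^2 + z^2 - 2
so trace(b^2 a b a^-2 b) = trace(a^-1 b^3 a b)*trace(a) - trace(a^-1 b^3 a b a)   [inverse elimination on a] = x^2*y^3*z - x^3*y^2 - x*y^2*z^2 - x^2*y*z - y^3*z + x^3 + 2*x*y^2 + x*z^2 + 2*y*z - 3*x
so trace(a^2) = trace(a)*trace(a) - trace(1)   [square of a] = x^2 - 2
so trace(a b^2 a) = trace(b)*trace(a^2 b) - trace(a^2)   [square of b] = x*y*z - x^2 - y^2 + 2
trace(b a b^2 a b) = trace(b)*trace(a b^2 a b) - trace(a b^2 a)   [square of b] = y^2*z^2 - 2*x*y*z + x^2 - 2
reduce: trace(a b a b a b) = trace(b a)*trace(b a b a) - trace(b^-1 a^-1)   [split at a repeated b] = z^3 - 3*z
trace(a b a b a) = trace(a)*trace(b a b a) - trace(b a b)   [square of a] = x*z^2 - y*z - x
reduce: trace(b a b^2 a b a) = trace(b)*trace(a b a b a b) - trace(a b a b a)   [square of b] = y*z^3 - x*z^2 - 2*y*z + x
trace(b a b^2 a b a^-1) = trace(b a b^2 a b)*trace(a) - trace(b a b^2 a b a)   [inverse elimination on a] = x*y^2*z^2 - 2*x^2*y*z - y*z^3 + x^3 + x*z^2 + 2*y*z - 3*x
reduce: trace(b^2 a b a^-2 b a) = trace(b a b^2 a b a^-1)*trace(a) - trace(b a b^2 a b)   [inverse elimination on a] = x^2*y^2*z^2 - 2*x^3*y*z - x*y*z^3 + x^4 + x^2*z^2 - y^2*z^2 + 4*x*y*z - 4*x^2 + 2
so trace(a^-1 b^2 a b a^-2 b) = trace(b^2 a b a^-2 b)*trace(a) - trace(b^2 a b a^-2 b a)   [inverse elimination on a] = x^3*y^3*z - x^4*y^2 - 2*x^2*y^2*z^2 + x^3*y*z - x*y^3*z + x*y*z^3 + 2*x^2*y^2 + y^2*z^2 - 2*x*y*z + x^2 - 2
so trace(b^2 a b a^-2 b^-1 a^-1) = trace(a^-1 b^2 a b a^-2)*trace(b) - trace(a^-1 b^2 a b a^-2 b)   [inverse elimination on b] = x^2*y^2*z^2 - x^3*y*z - x*y^3*z - x*y*z^3 + x^2*y^2 + 3*x*y*z - x^2 - y^2 + 2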